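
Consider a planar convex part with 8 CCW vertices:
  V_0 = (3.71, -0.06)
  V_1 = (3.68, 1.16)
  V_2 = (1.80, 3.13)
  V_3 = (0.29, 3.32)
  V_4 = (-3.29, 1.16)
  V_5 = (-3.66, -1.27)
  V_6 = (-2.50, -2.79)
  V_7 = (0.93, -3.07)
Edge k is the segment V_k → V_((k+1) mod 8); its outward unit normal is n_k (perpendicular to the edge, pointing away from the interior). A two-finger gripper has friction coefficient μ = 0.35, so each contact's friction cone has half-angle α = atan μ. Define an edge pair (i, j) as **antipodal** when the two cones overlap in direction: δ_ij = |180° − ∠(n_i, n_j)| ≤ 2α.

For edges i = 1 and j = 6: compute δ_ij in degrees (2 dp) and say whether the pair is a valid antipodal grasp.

α = atan 0.35 = 19.29°;  2α = 38.58°
edge 1: e_1 = (-1.88, +1.97);  n_1 = (+0.7234, +0.6904)
edge 6: e_6 = (+3.43, -0.28);  n_6 = (-0.0814, -0.9967)
∠(n_1, n_6) = 138.33°
δ = |180° − 138.33°| = 41.67°
41.67° > 2α = 38.58°  →  invalid

δ = 41.67°, invalid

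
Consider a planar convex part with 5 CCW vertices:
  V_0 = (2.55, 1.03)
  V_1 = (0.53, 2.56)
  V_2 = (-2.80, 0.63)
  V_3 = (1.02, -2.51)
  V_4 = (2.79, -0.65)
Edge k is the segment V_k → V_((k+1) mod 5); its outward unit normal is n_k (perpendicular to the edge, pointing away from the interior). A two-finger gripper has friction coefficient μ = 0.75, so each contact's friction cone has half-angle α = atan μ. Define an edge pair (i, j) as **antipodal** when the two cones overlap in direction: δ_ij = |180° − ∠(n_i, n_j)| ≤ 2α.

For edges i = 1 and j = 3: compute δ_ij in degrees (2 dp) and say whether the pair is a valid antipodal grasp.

α = atan 0.75 = 36.87°;  2α = 73.74°
edge 1: e_1 = (-3.33, -1.93);  n_1 = (-0.5014, +0.8652)
edge 3: e_3 = (+1.77, +1.86);  n_3 = (+0.7244, -0.6894)
∠(n_1, n_3) = 163.68°
δ = |180° − 163.68°| = 16.32°
16.32° ≤ 2α = 73.74°  →  valid

δ = 16.32°, valid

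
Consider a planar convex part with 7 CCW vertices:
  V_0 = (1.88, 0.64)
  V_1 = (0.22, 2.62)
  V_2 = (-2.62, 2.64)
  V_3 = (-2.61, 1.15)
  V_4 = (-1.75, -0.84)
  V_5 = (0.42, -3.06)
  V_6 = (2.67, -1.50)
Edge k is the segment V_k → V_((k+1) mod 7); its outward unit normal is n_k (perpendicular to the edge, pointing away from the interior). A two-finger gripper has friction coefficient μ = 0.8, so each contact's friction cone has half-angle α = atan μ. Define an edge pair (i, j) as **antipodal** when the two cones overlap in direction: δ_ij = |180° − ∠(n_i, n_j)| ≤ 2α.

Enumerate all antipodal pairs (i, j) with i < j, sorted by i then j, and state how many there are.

count = 10; pairs: (0,2), (0,3), (0,4), (1,3), (1,4), (1,5), (2,5), (2,6), (3,6), (4,6)

α = atan 0.8 = 38.66°;  2α = 77.32°
n_0 = (+0.7663, +0.6425)
n_1 = (+0.0070, +1.0000)
n_2 = (-1.0000, -0.0067)
n_3 = (-0.9179, -0.3967)
n_4 = (-0.7151, -0.6990)
n_5 = (+0.5698, -0.8218)
n_6 = (+0.9381, +0.3463)
  (0,1): δ = 130.38°  ·
  (0,2): δ = 39.59°  ✓
  (0,3): δ = 16.60°  ✓
  (0,4): δ = 4.37°  ✓
  (0,5): δ = 84.76°  ·
  (0,6): δ = 160.29°  ·
  (1,2): δ = 89.21°  ·
  (1,3): δ = 66.22°  ✓
  (1,4): δ = 45.25°  ✓
  (1,5): δ = 35.14°  ✓
  (1,6): δ = 110.67°  ·
  (2,3): δ = 157.01°  ·
  (2,4): δ = 136.04°  ·
  (2,5): δ = 55.65°  ✓
  (2,6): δ = 19.88°  ✓
  (3,4): δ = 159.02°  ·
  (3,5): δ = 78.64°  ·
  (3,6): δ = 3.11°  ✓
  (4,5): δ = 99.61°  ·
  (4,6): δ = 24.09°  ✓
  (5,6): δ = 104.47°  ·
antipodal pairs: 10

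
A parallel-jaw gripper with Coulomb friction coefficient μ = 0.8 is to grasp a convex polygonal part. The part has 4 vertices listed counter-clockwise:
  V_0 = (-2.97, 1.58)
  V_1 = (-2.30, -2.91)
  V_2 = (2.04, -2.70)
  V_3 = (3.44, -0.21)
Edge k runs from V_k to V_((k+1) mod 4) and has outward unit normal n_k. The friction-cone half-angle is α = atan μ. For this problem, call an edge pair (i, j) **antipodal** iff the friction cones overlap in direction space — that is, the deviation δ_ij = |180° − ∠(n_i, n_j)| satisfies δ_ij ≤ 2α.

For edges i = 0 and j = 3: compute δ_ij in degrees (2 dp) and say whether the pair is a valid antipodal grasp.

α = atan 0.8 = 38.66°;  2α = 77.32°
edge 0: e_0 = (+0.67, -4.49);  n_0 = (-0.9890, -0.1476)
edge 3: e_3 = (-6.41, +1.79);  n_3 = (+0.2690, +0.9632)
∠(n_0, n_3) = 114.09°
δ = |180° − 114.09°| = 65.91°
65.91° ≤ 2α = 77.32°  →  valid

δ = 65.91°, valid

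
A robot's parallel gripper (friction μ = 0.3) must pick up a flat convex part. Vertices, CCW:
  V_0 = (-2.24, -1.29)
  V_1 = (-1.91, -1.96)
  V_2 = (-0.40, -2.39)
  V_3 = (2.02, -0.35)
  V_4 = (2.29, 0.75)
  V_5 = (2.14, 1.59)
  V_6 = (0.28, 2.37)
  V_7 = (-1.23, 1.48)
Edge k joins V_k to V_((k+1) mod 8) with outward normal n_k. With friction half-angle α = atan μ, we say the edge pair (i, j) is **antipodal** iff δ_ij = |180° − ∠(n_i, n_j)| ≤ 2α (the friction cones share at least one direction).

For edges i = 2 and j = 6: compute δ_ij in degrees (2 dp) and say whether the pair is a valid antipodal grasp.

δ = 9.61°, valid

α = atan 0.3 = 16.70°;  2α = 33.40°
edge 2: e_2 = (+2.42, +2.04);  n_2 = (+0.6445, -0.7646)
edge 6: e_6 = (-1.51, -0.89);  n_6 = (-0.5078, +0.8615)
∠(n_2, n_6) = 170.39°
δ = |180° − 170.39°| = 9.61°
9.61° ≤ 2α = 33.40°  →  valid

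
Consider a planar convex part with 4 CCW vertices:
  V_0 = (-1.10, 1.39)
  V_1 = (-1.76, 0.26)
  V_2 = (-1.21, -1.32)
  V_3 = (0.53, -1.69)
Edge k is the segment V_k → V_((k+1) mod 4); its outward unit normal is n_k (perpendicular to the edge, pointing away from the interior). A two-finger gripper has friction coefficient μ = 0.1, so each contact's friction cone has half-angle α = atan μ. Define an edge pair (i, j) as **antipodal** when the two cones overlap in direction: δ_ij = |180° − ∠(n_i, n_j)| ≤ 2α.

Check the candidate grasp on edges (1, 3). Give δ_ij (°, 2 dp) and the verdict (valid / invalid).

α = atan 0.1 = 5.71°;  2α = 11.42°
edge 1: e_1 = (+0.55, -1.58);  n_1 = (-0.9444, -0.3288)
edge 3: e_3 = (-1.63, +3.08);  n_3 = (+0.8839, +0.4678)
∠(n_1, n_3) = 171.30°
δ = |180° − 171.30°| = 8.70°
8.70° ≤ 2α = 11.42°  →  valid

δ = 8.70°, valid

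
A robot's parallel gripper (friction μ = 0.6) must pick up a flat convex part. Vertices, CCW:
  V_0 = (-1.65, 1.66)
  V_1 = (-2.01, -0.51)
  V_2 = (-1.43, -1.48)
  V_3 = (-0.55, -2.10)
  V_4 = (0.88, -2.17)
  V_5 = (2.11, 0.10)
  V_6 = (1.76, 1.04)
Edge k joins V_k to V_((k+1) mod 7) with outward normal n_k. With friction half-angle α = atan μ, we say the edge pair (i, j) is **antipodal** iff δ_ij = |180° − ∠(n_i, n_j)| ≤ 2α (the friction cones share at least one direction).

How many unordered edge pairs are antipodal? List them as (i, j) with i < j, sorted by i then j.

count = 8; pairs: (0,4), (0,5), (1,4), (1,5), (1,6), (2,5), (2,6), (3,6)

α = atan 0.6 = 30.96°;  2α = 61.93°
n_0 = (-0.9865, +0.1637)
n_1 = (-0.8583, -0.5132)
n_2 = (-0.5760, -0.8175)
n_3 = (-0.0489, -0.9988)
n_4 = (+0.8792, -0.4764)
n_5 = (+0.9371, +0.3489)
n_6 = (+0.1789, +0.9839)
  (0,1): δ = 139.70°  ·
  (0,2): δ = 115.75°  ·
  (0,3): δ = 83.38°  ·
  (0,4): δ = 19.03°  ✓
  (0,5): δ = 29.84°  ✓
  (0,6): δ = 89.11°  ·
  (1,2): δ = 156.04°  ·
  (1,3): δ = 123.68°  ·
  (1,4): δ = 59.33°  ✓
  (1,5): δ = 10.45°  ✓
  (1,6): δ = 48.82°  ✓
  (2,3): δ = 147.64°  ·
  (2,4): δ = 83.28°  ·
  (2,5): δ = 34.41°  ✓
  (2,6): δ = 24.86°  ✓
  (3,4): δ = 115.65°  ·
  (3,5): δ = 66.78°  ·
  (3,6): δ = 7.50°  ✓
  (4,5): δ = 131.13°  ·
  (4,6): δ = 71.85°  ·
  (5,6): δ = 120.73°  ·
antipodal pairs: 8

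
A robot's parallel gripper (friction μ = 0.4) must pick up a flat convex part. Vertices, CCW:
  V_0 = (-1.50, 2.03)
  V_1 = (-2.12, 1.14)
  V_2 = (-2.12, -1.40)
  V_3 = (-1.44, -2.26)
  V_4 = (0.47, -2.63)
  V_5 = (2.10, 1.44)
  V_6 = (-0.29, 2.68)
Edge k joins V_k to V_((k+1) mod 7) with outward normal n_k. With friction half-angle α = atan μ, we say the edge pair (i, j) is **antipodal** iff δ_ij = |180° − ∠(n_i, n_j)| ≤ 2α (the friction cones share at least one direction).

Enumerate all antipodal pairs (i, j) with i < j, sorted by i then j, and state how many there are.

α = atan 0.4 = 21.80°;  2α = 43.60°
n_0 = (-0.8205, +0.5716)
n_1 = (-1.0000, -0.0000)
n_2 = (-0.7844, -0.6202)
n_3 = (-0.1902, -0.9817)
n_4 = (+0.9283, -0.3718)
n_5 = (+0.4605, +0.8876)
n_6 = (-0.4732, +0.8809)
  (0,1): δ = 145.14°  ·
  (0,2): δ = 106.80°  ·
  (0,3): δ = 66.10°  ·
  (0,4): δ = 13.04°  ✓
  (0,5): δ = 97.44°  ·
  (0,6): δ = 153.11°  ·
  (1,2): δ = 141.67°  ·
  (1,3): δ = 100.96°  ·
  (1,4): δ = 21.83°  ✓
  (1,5): δ = 62.58°  ·
  (1,6): δ = 118.24°  ·
  (2,3): δ = 139.30°  ·
  (2,4): δ = 60.16°  ·
  (2,5): δ = 24.25°  ✓
  (2,6): δ = 79.91°  ·
  (3,4): δ = 100.86°  ·
  (3,5): δ = 16.46°  ✓
  (3,6): δ = 39.21°  ✓
  (4,5): δ = 95.60°  ·
  (4,6): δ = 39.93°  ✓
  (5,6): δ = 124.33°  ·
antipodal pairs: 6

count = 6; pairs: (0,4), (1,4), (2,5), (3,5), (3,6), (4,6)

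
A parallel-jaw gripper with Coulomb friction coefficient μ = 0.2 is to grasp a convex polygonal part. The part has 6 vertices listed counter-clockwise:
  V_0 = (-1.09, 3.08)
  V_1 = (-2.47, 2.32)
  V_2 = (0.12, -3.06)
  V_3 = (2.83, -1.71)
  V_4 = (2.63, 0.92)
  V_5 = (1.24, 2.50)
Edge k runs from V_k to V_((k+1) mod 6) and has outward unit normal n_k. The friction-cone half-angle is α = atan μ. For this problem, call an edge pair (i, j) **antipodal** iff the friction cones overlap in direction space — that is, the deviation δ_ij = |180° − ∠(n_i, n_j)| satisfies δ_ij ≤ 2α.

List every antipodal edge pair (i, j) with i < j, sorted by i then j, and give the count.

count = 3; pairs: (0,2), (1,3), (1,4)

α = atan 0.2 = 11.31°;  2α = 22.62°
n_0 = (-0.4824, +0.8759)
n_1 = (-0.9010, -0.4338)
n_2 = (+0.4459, -0.8951)
n_3 = (+0.9971, +0.0758)
n_4 = (+0.7508, +0.6605)
n_5 = (+0.2416, +0.9704)
  (0,1): δ = 93.14°  ·
  (0,2): δ = 2.36°  ✓
  (0,3): δ = 65.51°  ·
  (0,4): δ = 102.50°  ·
  (0,5): δ = 137.18°  ·
  (1,2): δ = 89.23°  ·
  (1,3): δ = 21.36°  ✓
  (1,4): δ = 15.63°  ✓
  (1,5): δ = 50.31°  ·
  (2,3): δ = 112.13°  ·
  (2,4): δ = 75.14°  ·
  (2,5): δ = 40.46°  ·
  (3,4): δ = 143.01°  ·
  (3,5): δ = 108.33°  ·
  (4,5): δ = 145.32°  ·
antipodal pairs: 3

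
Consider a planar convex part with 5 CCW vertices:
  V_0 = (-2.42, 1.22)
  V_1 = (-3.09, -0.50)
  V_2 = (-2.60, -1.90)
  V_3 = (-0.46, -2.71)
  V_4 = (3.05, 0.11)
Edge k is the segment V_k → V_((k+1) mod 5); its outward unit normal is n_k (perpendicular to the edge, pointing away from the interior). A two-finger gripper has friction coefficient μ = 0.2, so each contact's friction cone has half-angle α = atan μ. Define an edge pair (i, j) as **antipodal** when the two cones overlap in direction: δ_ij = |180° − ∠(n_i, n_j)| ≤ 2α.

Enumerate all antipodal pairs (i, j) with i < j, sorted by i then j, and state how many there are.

α = atan 0.2 = 11.31°;  2α = 22.62°
n_0 = (-0.9318, +0.3630)
n_1 = (-0.9439, -0.3304)
n_2 = (-0.3540, -0.9352)
n_3 = (+0.6263, -0.7796)
n_4 = (+0.1989, +0.9800)
  (0,1): δ = 139.43°  ·
  (0,2): δ = 89.45°  ·
  (0,3): δ = 29.94°  ·
  (0,4): δ = 99.81°  ·
  (1,2): δ = 130.02°  ·
  (1,3): δ = 70.51°  ·
  (1,4): δ = 59.24°  ·
  (2,3): δ = 120.49°  ·
  (2,4): δ = 9.26°  ✓
  (3,4): δ = 50.25°  ·
antipodal pairs: 1

count = 1; pairs: (2,4)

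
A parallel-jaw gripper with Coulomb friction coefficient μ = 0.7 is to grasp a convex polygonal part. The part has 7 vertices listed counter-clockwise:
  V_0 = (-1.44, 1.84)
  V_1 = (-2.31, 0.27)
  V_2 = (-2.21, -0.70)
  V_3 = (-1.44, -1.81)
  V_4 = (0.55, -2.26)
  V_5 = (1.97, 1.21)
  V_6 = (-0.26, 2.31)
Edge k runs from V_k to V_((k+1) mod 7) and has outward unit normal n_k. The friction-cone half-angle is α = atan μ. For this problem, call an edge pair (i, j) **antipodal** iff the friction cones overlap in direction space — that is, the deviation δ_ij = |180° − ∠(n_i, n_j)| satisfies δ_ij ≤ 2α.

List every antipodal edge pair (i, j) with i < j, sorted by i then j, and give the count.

count = 8; pairs: (0,4), (1,4), (1,5), (2,4), (2,5), (3,5), (3,6), (4,6)

α = atan 0.7 = 34.99°;  2α = 69.98°
n_0 = (-0.8747, +0.4847)
n_1 = (-0.9947, -0.1025)
n_2 = (-0.8217, -0.5700)
n_3 = (-0.2206, -0.9754)
n_4 = (+0.9255, -0.3787)
n_5 = (+0.4424, +0.8968)
n_6 = (-0.3700, +0.9290)
  (0,1): δ = 145.12°  ·
  (0,2): δ = 116.26°  ·
  (0,3): δ = 73.75°  ·
  (0,4): δ = 6.74°  ✓
  (0,5): δ = 92.74°  ·
  (0,6): δ = 140.71°  ·
  (1,2): δ = 151.14°  ·
  (1,3): δ = 108.63°  ·
  (1,4): δ = 28.14°  ✓
  (1,5): δ = 57.86°  ✓
  (1,6): δ = 105.83°  ·
  (2,3): δ = 137.49°  ·
  (2,4): δ = 57.00°  ✓
  (2,5): δ = 29.00°  ✓
  (2,6): δ = 76.97°  ·
  (3,4): δ = 99.51°  ·
  (3,5): δ = 13.51°  ✓
  (3,6): δ = 34.46°  ✓
  (4,5): δ = 94.00°  ·
  (4,6): δ = 46.03°  ✓
  (5,6): δ = 132.03°  ·
antipodal pairs: 8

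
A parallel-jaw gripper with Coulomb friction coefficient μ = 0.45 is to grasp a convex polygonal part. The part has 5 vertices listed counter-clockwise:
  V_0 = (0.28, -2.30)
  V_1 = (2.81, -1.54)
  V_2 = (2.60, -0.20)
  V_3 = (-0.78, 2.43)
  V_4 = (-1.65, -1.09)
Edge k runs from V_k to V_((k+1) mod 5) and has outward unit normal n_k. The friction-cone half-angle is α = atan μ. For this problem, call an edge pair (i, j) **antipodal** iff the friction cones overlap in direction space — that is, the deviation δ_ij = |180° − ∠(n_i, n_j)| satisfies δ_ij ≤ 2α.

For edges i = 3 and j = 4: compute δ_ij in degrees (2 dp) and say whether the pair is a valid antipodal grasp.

δ = 108.20°, invalid

α = atan 0.45 = 24.23°;  2α = 48.46°
edge 3: e_3 = (-0.87, -3.52);  n_3 = (-0.9708, +0.2399)
edge 4: e_4 = (+1.93, -1.21);  n_4 = (-0.5312, -0.8473)
∠(n_3, n_4) = 71.80°
δ = |180° − 71.80°| = 108.20°
108.20° > 2α = 48.46°  →  invalid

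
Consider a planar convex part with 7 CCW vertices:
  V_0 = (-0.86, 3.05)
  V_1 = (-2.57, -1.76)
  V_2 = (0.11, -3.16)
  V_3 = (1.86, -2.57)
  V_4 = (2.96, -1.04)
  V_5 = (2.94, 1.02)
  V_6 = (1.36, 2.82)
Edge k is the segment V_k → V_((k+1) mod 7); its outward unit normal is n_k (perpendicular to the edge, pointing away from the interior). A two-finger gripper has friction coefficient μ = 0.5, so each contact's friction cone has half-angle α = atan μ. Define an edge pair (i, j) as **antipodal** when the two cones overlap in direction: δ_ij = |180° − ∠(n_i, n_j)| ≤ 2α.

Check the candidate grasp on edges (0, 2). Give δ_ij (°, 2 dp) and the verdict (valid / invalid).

δ = 51.80°, valid

α = atan 0.5 = 26.57°;  2α = 53.13°
edge 0: e_0 = (-1.71, -4.81);  n_0 = (-0.9422, +0.3350)
edge 2: e_2 = (+1.75, +0.59);  n_2 = (+0.3195, -0.9476)
∠(n_0, n_2) = 128.20°
δ = |180° − 128.20°| = 51.80°
51.80° ≤ 2α = 53.13°  →  valid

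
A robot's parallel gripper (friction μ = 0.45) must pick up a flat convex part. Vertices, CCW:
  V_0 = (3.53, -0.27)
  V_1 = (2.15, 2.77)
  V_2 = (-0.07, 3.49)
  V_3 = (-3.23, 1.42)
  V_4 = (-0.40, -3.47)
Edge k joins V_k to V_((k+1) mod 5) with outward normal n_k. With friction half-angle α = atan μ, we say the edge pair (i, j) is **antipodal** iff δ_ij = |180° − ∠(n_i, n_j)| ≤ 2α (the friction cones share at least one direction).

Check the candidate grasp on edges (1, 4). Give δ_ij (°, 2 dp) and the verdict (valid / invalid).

α = atan 0.45 = 24.23°;  2α = 48.46°
edge 1: e_1 = (-2.22, +0.72);  n_1 = (+0.3085, +0.9512)
edge 4: e_4 = (+3.93, +3.20);  n_4 = (+0.6314, -0.7754)
∠(n_1, n_4) = 122.88°
δ = |180° − 122.88°| = 57.12°
57.12° > 2α = 48.46°  →  invalid

δ = 57.12°, invalid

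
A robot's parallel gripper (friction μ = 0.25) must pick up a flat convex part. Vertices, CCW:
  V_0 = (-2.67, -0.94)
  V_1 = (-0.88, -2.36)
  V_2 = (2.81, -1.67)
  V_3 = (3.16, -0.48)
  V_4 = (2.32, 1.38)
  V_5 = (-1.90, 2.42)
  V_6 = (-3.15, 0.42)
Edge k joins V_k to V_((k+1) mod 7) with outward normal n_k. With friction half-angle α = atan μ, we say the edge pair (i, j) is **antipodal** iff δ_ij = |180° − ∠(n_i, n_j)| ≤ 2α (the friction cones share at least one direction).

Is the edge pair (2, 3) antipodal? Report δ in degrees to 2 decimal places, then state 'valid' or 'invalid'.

δ = 139.31°, invalid

α = atan 0.25 = 14.04°;  2α = 28.07°
edge 2: e_2 = (+0.35, +1.19);  n_2 = (+0.9594, -0.2822)
edge 3: e_3 = (-0.84, +1.86);  n_3 = (+0.9114, +0.4116)
∠(n_2, n_3) = 40.69°
δ = |180° − 40.69°| = 139.31°
139.31° > 2α = 28.07°  →  invalid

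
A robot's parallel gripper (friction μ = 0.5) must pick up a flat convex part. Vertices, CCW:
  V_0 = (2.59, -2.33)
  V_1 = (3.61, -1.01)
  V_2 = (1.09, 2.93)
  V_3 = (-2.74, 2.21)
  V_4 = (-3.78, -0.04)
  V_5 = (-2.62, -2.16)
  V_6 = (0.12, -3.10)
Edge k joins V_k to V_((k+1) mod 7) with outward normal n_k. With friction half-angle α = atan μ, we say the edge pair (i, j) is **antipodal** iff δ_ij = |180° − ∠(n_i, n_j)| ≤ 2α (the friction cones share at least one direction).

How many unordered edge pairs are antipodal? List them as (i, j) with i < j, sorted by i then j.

count = 7; pairs: (0,2), (0,3), (1,4), (1,5), (2,5), (2,6), (3,6)

α = atan 0.5 = 26.57°;  2α = 53.13°
n_0 = (+0.7913, -0.6114)
n_1 = (+0.8424, +0.5388)
n_2 = (-0.1848, +0.9828)
n_3 = (-0.9077, +0.4196)
n_4 = (-0.8773, -0.4800)
n_5 = (-0.3245, -0.9459)
n_6 = (+0.2976, -0.9547)
  (0,1): δ = 109.70°  ·
  (0,2): δ = 41.66°  ✓
  (0,3): δ = 12.89°  ✓
  (0,4): δ = 66.38°  ·
  (0,5): δ = 108.76°  ·
  (0,6): δ = 145.01°  ·
  (1,2): δ = 111.96°  ·
  (1,3): δ = 57.41°  ·
  (1,4): δ = 3.92°  ✓
  (1,5): δ = 38.46°  ✓
  (1,6): δ = 74.71°  ·
  (2,3): δ = 125.45°  ·
  (2,4): δ = 71.96°  ·
  (2,5): δ = 29.58°  ✓
  (2,6): δ = 6.67°  ✓
  (3,4): δ = 126.51°  ·
  (3,5): δ = 84.13°  ·
  (3,6): δ = 47.88°  ✓
  (4,5): δ = 137.62°  ·
  (4,6): δ = 101.37°  ·
  (5,6): δ = 143.75°  ·
antipodal pairs: 7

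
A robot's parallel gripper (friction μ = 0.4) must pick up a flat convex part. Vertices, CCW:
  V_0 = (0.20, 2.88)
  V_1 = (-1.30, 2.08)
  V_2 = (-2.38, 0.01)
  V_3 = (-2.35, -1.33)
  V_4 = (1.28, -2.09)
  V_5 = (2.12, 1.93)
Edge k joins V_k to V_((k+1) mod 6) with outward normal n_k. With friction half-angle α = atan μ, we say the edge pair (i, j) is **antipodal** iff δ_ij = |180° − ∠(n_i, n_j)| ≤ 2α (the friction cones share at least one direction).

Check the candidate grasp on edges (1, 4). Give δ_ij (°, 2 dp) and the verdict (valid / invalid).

α = atan 0.4 = 21.80°;  2α = 43.60°
edge 1: e_1 = (-1.08, -2.07);  n_1 = (-0.8866, +0.4626)
edge 4: e_4 = (+0.84, +4.02);  n_4 = (+0.9789, -0.2045)
∠(n_1, n_4) = 164.25°
δ = |180° − 164.25°| = 15.75°
15.75° ≤ 2α = 43.60°  →  valid

δ = 15.75°, valid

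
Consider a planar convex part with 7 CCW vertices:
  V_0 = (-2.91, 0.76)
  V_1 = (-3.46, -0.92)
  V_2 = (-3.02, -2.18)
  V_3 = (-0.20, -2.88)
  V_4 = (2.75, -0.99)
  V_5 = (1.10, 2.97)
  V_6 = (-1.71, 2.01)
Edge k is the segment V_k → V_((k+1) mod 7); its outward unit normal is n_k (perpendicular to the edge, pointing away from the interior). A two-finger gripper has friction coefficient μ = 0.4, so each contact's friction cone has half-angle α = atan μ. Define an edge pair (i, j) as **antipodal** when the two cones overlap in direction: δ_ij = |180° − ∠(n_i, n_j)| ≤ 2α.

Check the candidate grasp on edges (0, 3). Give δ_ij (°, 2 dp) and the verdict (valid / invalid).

α = atan 0.4 = 21.80°;  2α = 43.60°
edge 0: e_0 = (-0.55, -1.68);  n_0 = (-0.9504, +0.3111)
edge 3: e_3 = (+2.95, +1.89);  n_3 = (+0.5395, -0.8420)
∠(n_0, n_3) = 140.77°
δ = |180° − 140.77°| = 39.23°
39.23° ≤ 2α = 43.60°  →  valid

δ = 39.23°, valid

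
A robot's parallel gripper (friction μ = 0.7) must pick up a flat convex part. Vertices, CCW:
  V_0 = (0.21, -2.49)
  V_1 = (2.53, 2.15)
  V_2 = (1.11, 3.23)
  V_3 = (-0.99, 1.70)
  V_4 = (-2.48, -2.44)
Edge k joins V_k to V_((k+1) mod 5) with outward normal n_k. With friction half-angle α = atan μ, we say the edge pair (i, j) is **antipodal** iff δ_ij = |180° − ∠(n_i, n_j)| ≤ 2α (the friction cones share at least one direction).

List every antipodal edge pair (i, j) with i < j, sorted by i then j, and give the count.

count = 4; pairs: (0,2), (0,3), (1,4), (2,4)

α = atan 0.7 = 34.99°;  2α = 69.98°
n_0 = (+0.8944, -0.4472)
n_1 = (+0.6054, +0.7959)
n_2 = (-0.5889, +0.8082)
n_3 = (-0.9409, +0.3386)
n_4 = (-0.0186, -0.9998)
  (0,1): δ = 100.69°  ·
  (0,2): δ = 27.36°  ✓
  (0,3): δ = 6.77°  ✓
  (0,4): δ = 115.50°  ·
  (1,2): δ = 106.67°  ·
  (1,3): δ = 72.54°  ·
  (1,4): δ = 36.19°  ✓
  (2,3): δ = 145.87°  ·
  (2,4): δ = 37.14°  ✓
  (3,4): δ = 71.27°  ·
antipodal pairs: 4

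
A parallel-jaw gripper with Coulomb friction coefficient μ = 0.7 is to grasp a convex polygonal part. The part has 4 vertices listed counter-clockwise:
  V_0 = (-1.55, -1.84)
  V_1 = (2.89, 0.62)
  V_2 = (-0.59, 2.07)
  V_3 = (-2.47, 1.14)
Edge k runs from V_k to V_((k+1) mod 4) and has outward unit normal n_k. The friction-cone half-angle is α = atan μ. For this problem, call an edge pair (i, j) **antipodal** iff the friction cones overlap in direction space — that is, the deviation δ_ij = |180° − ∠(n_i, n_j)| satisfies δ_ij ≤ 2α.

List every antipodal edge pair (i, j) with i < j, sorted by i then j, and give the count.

count = 3; pairs: (0,1), (0,2), (1,3)

α = atan 0.7 = 34.99°;  2α = 69.98°
n_0 = (+0.4846, -0.8747)
n_1 = (+0.3846, +0.9231)
n_2 = (-0.4434, +0.8963)
n_3 = (-0.9555, -0.2950)
  (0,1): δ = 51.61°  ✓
  (0,2): δ = 2.67°  ✓
  (0,3): δ = 78.17°  ·
  (1,2): δ = 131.06°  ·
  (1,3): δ = 50.22°  ✓
  (2,3): δ = 99.16°  ·
antipodal pairs: 3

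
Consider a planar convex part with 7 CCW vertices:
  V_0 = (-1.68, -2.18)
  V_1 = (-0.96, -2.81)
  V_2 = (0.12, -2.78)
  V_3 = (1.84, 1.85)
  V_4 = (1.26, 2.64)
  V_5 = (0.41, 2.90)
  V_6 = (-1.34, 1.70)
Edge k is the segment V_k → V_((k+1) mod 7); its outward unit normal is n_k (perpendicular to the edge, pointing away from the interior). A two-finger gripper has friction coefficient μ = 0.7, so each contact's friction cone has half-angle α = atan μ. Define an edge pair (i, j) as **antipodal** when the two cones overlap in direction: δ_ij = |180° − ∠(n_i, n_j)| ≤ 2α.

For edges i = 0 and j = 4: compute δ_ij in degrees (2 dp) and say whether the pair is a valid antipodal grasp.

δ = 24.18°, valid

α = atan 0.7 = 34.99°;  2α = 69.98°
edge 0: e_0 = (+0.72, -0.63);  n_0 = (-0.6585, -0.7526)
edge 4: e_4 = (-0.85, +0.26);  n_4 = (+0.2925, +0.9563)
∠(n_0, n_4) = 155.82°
δ = |180° − 155.82°| = 24.18°
24.18° ≤ 2α = 69.98°  →  valid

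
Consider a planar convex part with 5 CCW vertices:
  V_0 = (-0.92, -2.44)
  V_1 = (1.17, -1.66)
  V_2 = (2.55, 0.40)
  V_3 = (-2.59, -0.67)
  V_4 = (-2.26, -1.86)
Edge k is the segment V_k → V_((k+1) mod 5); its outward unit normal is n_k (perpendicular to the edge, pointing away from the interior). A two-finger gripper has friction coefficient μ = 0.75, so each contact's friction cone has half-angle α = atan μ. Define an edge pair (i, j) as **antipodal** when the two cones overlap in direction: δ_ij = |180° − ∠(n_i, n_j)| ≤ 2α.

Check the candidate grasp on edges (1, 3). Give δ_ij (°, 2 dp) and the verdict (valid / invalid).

δ = 49.32°, valid

α = atan 0.75 = 36.87°;  2α = 73.74°
edge 1: e_1 = (+1.38, +2.06);  n_1 = (+0.8308, -0.5566)
edge 3: e_3 = (+0.33, -1.19);  n_3 = (-0.9636, -0.2672)
∠(n_1, n_3) = 130.68°
δ = |180° − 130.68°| = 49.32°
49.32° ≤ 2α = 73.74°  →  valid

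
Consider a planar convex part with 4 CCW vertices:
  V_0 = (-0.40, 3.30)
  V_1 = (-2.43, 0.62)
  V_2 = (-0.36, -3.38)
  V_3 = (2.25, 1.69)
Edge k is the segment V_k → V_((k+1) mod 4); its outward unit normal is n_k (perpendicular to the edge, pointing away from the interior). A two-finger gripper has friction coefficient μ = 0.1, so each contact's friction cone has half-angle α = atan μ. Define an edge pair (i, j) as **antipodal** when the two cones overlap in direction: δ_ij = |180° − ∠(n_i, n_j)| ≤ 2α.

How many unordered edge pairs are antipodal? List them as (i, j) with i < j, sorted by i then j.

count = 1; pairs: (0,2)

α = atan 0.1 = 5.71°;  2α = 11.42°
n_0 = (-0.7971, +0.6038)
n_1 = (-0.8881, -0.4596)
n_2 = (+0.8891, -0.4577)
n_3 = (+0.5192, +0.8546)
  (0,1): δ = 115.50°  ·
  (0,2): δ = 9.90°  ✓
  (0,3): δ = 95.86°  ·
  (1,2): δ = 54.60°  ·
  (1,3): δ = 31.36°  ·
  (2,3): δ = 94.04°  ·
antipodal pairs: 1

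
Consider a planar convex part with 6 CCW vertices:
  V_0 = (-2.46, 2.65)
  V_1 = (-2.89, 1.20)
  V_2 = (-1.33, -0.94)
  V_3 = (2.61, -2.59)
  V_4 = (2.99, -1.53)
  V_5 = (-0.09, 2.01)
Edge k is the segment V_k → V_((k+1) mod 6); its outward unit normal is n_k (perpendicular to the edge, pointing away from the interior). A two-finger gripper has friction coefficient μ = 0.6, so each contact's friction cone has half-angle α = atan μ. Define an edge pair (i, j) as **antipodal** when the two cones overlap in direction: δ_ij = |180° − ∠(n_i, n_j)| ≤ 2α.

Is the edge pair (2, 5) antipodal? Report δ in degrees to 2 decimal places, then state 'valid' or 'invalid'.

α = atan 0.6 = 30.96°;  2α = 61.93°
edge 2: e_2 = (+3.94, -1.65);  n_2 = (-0.3863, -0.9224)
edge 5: e_5 = (-2.37, +0.64);  n_5 = (+0.2607, +0.9654)
∠(n_2, n_5) = 172.39°
δ = |180° − 172.39°| = 7.61°
7.61° ≤ 2α = 61.93°  →  valid

δ = 7.61°, valid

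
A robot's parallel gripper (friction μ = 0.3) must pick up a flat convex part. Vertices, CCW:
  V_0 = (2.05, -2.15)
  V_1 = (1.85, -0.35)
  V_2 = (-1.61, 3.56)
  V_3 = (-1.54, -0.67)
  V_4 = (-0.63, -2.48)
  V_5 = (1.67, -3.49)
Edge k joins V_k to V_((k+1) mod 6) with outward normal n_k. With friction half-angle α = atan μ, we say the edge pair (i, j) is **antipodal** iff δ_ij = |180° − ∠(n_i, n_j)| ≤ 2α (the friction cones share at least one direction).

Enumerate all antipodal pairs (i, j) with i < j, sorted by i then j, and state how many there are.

α = atan 0.3 = 16.70°;  2α = 33.40°
n_0 = (+0.9939, +0.1104)
n_1 = (+0.7489, +0.6627)
n_2 = (-0.9999, -0.0165)
n_3 = (-0.8934, -0.4492)
n_4 = (-0.4021, -0.9156)
n_5 = (+0.9621, -0.2728)
  (0,1): δ = 144.83°  ·
  (0,2): δ = 5.39°  ✓
  (0,3): δ = 20.35°  ✓
  (0,4): δ = 59.95°  ·
  (0,5): δ = 157.83°  ·
  (1,2): δ = 40.56°  ·
  (1,3): δ = 14.81°  ✓
  (1,4): δ = 24.79°  ✓
  (1,5): δ = 122.66°  ·
  (2,3): δ = 154.26°  ·
  (2,4): δ = 114.66°  ·
  (2,5): δ = 16.78°  ✓
  (3,4): δ = 140.40°  ·
  (3,5): δ = 42.52°  ·
  (4,5): δ = 82.12°  ·
antipodal pairs: 5

count = 5; pairs: (0,2), (0,3), (1,3), (1,4), (2,5)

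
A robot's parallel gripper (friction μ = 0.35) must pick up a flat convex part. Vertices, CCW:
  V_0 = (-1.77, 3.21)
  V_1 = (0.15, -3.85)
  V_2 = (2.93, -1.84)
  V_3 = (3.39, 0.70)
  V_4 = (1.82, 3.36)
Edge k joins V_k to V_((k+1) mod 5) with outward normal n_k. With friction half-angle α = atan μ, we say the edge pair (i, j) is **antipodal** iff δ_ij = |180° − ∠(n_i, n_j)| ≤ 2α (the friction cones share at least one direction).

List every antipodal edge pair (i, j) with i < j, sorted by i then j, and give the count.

count = 3; pairs: (0,2), (0,3), (1,4)

α = atan 0.35 = 19.29°;  2α = 38.58°
n_0 = (-0.9650, -0.2624)
n_1 = (+0.5859, -0.8104)
n_2 = (+0.9840, -0.1782)
n_3 = (+0.8612, +0.5083)
n_4 = (-0.0417, +0.9991)
  (0,1): δ = 69.35°  ·
  (0,2): δ = 25.48°  ✓
  (0,3): δ = 15.34°  ✓
  (0,4): δ = 77.18°  ·
  (1,2): δ = 136.13°  ·
  (1,3): δ = 95.32°  ·
  (1,4): δ = 33.48°  ✓
  (2,3): δ = 139.18°  ·
  (2,4): δ = 77.34°  ·
  (3,4): δ = 118.16°  ·
antipodal pairs: 3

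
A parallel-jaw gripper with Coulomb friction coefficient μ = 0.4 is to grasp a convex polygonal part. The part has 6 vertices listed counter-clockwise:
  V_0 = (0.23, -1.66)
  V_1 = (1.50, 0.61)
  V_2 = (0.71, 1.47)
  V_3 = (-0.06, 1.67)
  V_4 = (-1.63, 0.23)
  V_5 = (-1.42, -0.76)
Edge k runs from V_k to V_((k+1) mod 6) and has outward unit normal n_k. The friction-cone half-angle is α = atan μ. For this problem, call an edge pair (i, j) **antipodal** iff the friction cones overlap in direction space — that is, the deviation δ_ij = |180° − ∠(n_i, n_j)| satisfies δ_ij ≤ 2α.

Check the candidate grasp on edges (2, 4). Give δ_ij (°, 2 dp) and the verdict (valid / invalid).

α = atan 0.4 = 21.80°;  2α = 43.60°
edge 2: e_2 = (-0.77, +0.20);  n_2 = (+0.2514, +0.9679)
edge 4: e_4 = (+0.21, -0.99);  n_4 = (-0.9782, -0.2075)
∠(n_2, n_4) = 116.54°
δ = |180° − 116.54°| = 63.46°
63.46° > 2α = 43.60°  →  invalid

δ = 63.46°, invalid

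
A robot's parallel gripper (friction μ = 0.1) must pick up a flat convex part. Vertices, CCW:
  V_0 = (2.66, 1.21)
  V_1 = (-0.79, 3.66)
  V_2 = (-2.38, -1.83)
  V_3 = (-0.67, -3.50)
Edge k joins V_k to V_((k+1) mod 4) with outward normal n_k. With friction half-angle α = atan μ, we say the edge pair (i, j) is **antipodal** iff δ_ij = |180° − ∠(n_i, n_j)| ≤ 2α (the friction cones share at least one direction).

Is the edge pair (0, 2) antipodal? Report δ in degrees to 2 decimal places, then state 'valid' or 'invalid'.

δ = 8.94°, valid

α = atan 0.1 = 5.71°;  2α = 11.42°
edge 0: e_0 = (-3.45, +2.45);  n_0 = (+0.5790, +0.8153)
edge 2: e_2 = (+1.71, -1.67);  n_2 = (-0.6987, -0.7154)
∠(n_0, n_2) = 171.06°
δ = |180° − 171.06°| = 8.94°
8.94° ≤ 2α = 11.42°  →  valid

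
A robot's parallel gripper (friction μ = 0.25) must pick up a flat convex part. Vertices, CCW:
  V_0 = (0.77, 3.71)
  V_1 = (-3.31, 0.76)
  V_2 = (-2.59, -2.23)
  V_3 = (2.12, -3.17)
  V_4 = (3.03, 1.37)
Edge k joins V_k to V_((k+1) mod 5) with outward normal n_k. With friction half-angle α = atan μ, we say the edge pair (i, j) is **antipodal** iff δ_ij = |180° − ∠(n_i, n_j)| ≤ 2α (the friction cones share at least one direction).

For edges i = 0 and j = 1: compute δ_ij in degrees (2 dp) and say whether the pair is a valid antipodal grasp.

α = atan 0.25 = 14.04°;  2α = 28.07°
edge 0: e_0 = (-4.08, -2.95);  n_0 = (-0.5859, +0.8104)
edge 1: e_1 = (+0.72, -2.99);  n_1 = (-0.9722, -0.2341)
∠(n_0, n_1) = 67.67°
δ = |180° − 67.67°| = 112.33°
112.33° > 2α = 28.07°  →  invalid

δ = 112.33°, invalid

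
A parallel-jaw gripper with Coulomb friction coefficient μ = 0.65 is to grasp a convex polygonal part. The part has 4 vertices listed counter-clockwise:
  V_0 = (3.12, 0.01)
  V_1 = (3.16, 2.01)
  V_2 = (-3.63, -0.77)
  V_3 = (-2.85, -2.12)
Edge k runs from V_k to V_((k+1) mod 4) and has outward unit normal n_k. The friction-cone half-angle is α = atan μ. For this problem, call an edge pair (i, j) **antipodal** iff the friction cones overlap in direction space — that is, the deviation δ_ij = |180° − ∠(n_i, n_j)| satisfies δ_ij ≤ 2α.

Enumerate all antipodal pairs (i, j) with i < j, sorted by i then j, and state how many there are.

α = atan 0.65 = 33.02°;  2α = 66.05°
n_0 = (+0.9998, -0.0200)
n_1 = (-0.3789, +0.9254)
n_2 = (-0.8659, -0.5003)
n_3 = (+0.3360, -0.9418)
  (0,1): δ = 66.59°  ·
  (0,2): δ = 31.16°  ✓
  (0,3): δ = 110.78°  ·
  (1,2): δ = 82.25°  ·
  (1,3): δ = 2.63°  ✓
  (2,3): δ = 100.38°  ·
antipodal pairs: 2

count = 2; pairs: (0,2), (1,3)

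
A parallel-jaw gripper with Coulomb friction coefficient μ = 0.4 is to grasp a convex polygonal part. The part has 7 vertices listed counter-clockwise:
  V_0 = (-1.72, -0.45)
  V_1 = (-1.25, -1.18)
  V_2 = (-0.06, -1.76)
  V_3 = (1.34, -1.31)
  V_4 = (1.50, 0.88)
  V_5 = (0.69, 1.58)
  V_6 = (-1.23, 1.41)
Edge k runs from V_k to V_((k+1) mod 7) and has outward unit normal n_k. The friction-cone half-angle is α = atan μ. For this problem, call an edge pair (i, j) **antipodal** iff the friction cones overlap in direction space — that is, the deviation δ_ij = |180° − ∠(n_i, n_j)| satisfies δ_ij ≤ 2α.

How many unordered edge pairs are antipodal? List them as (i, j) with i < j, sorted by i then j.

count = 6; pairs: (0,3), (0,4), (1,4), (1,5), (2,5), (3,6)

α = atan 0.4 = 21.80°;  2α = 43.60°
n_0 = (-0.8408, -0.5413)
n_1 = (-0.4381, -0.8989)
n_2 = (+0.3060, -0.9520)
n_3 = (+0.9973, -0.0729)
n_4 = (+0.6539, +0.7566)
n_5 = (-0.0882, +0.9961)
n_6 = (-0.9670, +0.2547)
  (0,1): δ = 148.76°  ·
  (0,2): δ = 104.96°  ·
  (0,3): δ = 36.95°  ✓
  (0,4): δ = 16.39°  ✓
  (0,5): δ = 62.28°  ·
  (0,6): δ = 132.47°  ·
  (1,2): δ = 136.20°  ·
  (1,3): δ = 68.19°  ·
  (1,4): δ = 14.85°  ✓
  (1,5): δ = 31.04°  ✓
  (1,6): δ = 101.23°  ·
  (2,3): δ = 112.00°  ·
  (2,4): δ = 58.65°  ·
  (2,5): δ = 12.76°  ✓
  (2,6): δ = 57.42°  ·
  (3,4): δ = 126.65°  ·
  (3,5): δ = 80.76°  ·
  (3,6): δ = 10.58°  ✓
  (4,5): δ = 134.11°  ·
  (4,6): δ = 63.93°  ·
  (5,6): δ = 109.82°  ·
antipodal pairs: 6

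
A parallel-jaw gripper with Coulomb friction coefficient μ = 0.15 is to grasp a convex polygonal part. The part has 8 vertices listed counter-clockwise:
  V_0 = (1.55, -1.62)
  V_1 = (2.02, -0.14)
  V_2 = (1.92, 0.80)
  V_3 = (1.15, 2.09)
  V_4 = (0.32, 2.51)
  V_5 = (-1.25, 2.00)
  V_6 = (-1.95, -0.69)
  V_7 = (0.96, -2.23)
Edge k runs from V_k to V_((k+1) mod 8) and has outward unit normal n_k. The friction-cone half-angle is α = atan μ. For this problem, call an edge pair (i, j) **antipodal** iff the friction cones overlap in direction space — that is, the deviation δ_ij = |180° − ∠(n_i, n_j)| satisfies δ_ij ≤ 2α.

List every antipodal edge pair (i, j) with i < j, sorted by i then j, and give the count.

count = 2; pairs: (0,5), (3,6)

α = atan 0.15 = 8.53°;  2α = 17.06°
n_0 = (+0.9531, -0.3027)
n_1 = (+0.9944, +0.1058)
n_2 = (+0.8587, +0.5125)
n_3 = (+0.4515, +0.8923)
n_4 = (-0.3089, +0.9511)
n_5 = (-0.9678, +0.2518)
n_6 = (-0.4677, -0.8839)
n_7 = (+0.7188, -0.6952)
  (0,1): δ = 156.31°  ·
  (0,2): δ = 131.55°  ·
  (0,3): δ = 99.22°  ·
  (0,4): δ = 54.39°  ·
  (0,5): δ = 3.03°  ✓
  (0,6): δ = 79.73°  ·
  (0,7): δ = 153.57°  ·
  (1,2): δ = 155.24°  ·
  (1,3): δ = 122.91°  ·
  (1,4): δ = 78.08°  ·
  (1,5): δ = 20.66°  ·
  (1,6): δ = 56.04°  ·
  (1,7): δ = 129.88°  ·
  (2,3): δ = 147.67°  ·
  (2,4): δ = 102.84°  ·
  (2,5): δ = 45.42°  ·
  (2,6): δ = 31.28°  ·
  (2,7): δ = 105.12°  ·
  (3,4): δ = 135.16°  ·
  (3,5): δ = 77.75°  ·
  (3,6): δ = 1.05°  ✓
  (3,7): δ = 72.80°  ·
  (4,5): δ = 122.58°  ·
  (4,6): δ = 45.88°  ·
  (4,7): δ = 27.96°  ·
  (5,6): δ = 103.30°  ·
  (5,7): δ = 29.46°  ·
  (6,7): δ = 106.16°  ·
antipodal pairs: 2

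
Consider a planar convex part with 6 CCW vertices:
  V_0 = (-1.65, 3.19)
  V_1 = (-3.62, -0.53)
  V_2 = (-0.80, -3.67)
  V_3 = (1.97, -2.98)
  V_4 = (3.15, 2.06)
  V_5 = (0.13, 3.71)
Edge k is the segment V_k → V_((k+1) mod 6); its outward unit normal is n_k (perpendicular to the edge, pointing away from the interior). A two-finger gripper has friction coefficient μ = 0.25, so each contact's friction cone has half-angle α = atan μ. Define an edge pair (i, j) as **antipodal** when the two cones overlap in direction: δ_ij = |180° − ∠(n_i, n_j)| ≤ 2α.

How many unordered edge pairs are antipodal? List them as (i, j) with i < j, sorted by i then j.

α = atan 0.25 = 14.04°;  2α = 28.07°
n_0 = (-0.8837, +0.4680)
n_1 = (-0.7440, -0.6682)
n_2 = (+0.2417, -0.9703)
n_3 = (+0.9737, -0.2280)
n_4 = (+0.4795, +0.8776)
n_5 = (-0.2804, +0.9599)
  (0,1): δ = 110.17°  ·
  (0,2): δ = 48.11°  ·
  (0,3): δ = 14.73°  ✓
  (0,4): δ = 89.25°  ·
  (0,5): δ = 134.19°  ·
  (1,2): δ = 117.94°  ·
  (1,3): δ = 55.10°  ·
  (1,4): δ = 19.42°  ✓
  (1,5): δ = 64.36°  ·
  (2,3): δ = 117.16°  ·
  (2,4): δ = 42.64°  ·
  (2,5): δ = 2.30°  ✓
  (3,4): δ = 105.47°  ·
  (3,5): δ = 60.54°  ·
  (4,5): δ = 135.06°  ·
antipodal pairs: 3

count = 3; pairs: (0,3), (1,4), (2,5)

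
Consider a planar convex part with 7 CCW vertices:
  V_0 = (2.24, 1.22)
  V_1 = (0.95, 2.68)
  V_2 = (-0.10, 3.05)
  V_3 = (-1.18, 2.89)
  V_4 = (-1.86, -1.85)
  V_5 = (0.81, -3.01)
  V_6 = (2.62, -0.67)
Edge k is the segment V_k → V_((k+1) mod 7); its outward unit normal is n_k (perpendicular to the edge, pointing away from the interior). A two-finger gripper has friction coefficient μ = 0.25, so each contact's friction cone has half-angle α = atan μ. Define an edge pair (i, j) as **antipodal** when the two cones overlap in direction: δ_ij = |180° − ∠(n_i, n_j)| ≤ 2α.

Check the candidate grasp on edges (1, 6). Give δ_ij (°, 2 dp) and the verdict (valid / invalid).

δ = 120.78°, invalid

α = atan 0.25 = 14.04°;  2α = 28.07°
edge 1: e_1 = (-1.05, +0.37);  n_1 = (+0.3324, +0.9432)
edge 6: e_6 = (-0.38, +1.89);  n_6 = (+0.9804, +0.1971)
∠(n_1, n_6) = 59.22°
δ = |180° − 59.22°| = 120.78°
120.78° > 2α = 28.07°  →  invalid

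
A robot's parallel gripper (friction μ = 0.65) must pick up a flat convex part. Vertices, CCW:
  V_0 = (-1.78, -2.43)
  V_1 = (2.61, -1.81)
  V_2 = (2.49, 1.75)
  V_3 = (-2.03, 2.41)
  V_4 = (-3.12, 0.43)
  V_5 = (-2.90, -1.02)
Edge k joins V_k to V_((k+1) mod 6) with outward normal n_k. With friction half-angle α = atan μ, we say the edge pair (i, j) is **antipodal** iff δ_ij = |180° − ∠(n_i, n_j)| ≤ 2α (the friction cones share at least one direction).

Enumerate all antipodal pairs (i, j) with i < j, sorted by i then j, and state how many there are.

count = 6; pairs: (0,2), (0,3), (1,3), (1,4), (1,5), (2,5)

α = atan 0.65 = 33.02°;  2α = 66.05°
n_0 = (+0.1398, -0.9902)
n_1 = (+0.9994, +0.0337)
n_2 = (+0.1445, +0.9895)
n_3 = (-0.8760, +0.4823)
n_4 = (-0.9887, -0.1500)
n_5 = (-0.7830, -0.6220)
  (0,1): δ = 96.11°  ·
  (0,2): δ = 16.35°  ✓
  (0,3): δ = 53.13°  ✓
  (0,4): δ = 90.59°  ·
  (0,5): δ = 120.42°  ·
  (1,2): δ = 100.24°  ·
  (1,3): δ = 30.76°  ✓
  (1,4): δ = 6.70°  ✓
  (1,5): δ = 36.53°  ✓
  (2,3): δ = 110.53°  ·
  (2,4): δ = 73.07°  ·
  (2,5): δ = 43.23°  ✓
  (3,4): δ = 142.54°  ·
  (3,5): δ = 112.71°  ·
  (4,5): δ = 150.17°  ·
antipodal pairs: 6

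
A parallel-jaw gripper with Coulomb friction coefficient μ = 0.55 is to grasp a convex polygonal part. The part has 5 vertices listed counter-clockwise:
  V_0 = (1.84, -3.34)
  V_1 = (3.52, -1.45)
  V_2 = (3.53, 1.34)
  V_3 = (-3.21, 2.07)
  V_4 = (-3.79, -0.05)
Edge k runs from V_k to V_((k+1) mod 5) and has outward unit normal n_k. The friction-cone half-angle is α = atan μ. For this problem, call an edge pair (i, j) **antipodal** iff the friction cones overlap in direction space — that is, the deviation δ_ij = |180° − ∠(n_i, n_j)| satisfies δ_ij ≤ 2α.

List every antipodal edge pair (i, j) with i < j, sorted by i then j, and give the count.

α = atan 0.55 = 28.81°;  2α = 57.62°
n_0 = (+0.7474, -0.6644)
n_1 = (+1.0000, -0.0036)
n_2 = (+0.1077, +0.9942)
n_3 = (-0.9646, +0.2639)
n_4 = (-0.5045, -0.8634)
  (0,1): δ = 138.57°  ·
  (0,2): δ = 54.55°  ✓
  (0,3): δ = 26.33°  ✓
  (0,4): δ = 101.33°  ·
  (1,2): δ = 95.98°  ·
  (1,3): δ = 15.10°  ✓
  (1,4): δ = 59.90°  ·
  (2,3): δ = 99.12°  ·
  (2,4): δ = 24.12°  ✓
  (3,4): δ = 105.00°  ·
antipodal pairs: 4

count = 4; pairs: (0,2), (0,3), (1,3), (2,4)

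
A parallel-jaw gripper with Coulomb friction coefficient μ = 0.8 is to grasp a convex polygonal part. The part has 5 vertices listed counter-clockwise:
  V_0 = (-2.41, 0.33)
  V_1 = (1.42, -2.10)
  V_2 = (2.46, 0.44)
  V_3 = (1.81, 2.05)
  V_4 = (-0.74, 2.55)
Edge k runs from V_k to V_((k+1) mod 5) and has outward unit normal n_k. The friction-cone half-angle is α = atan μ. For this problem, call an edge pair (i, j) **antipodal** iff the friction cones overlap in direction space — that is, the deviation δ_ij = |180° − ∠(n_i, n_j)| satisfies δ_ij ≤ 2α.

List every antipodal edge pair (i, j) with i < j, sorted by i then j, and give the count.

α = atan 0.8 = 38.66°;  2α = 77.32°
n_0 = (-0.5357, -0.8444)
n_1 = (+0.9254, -0.3789)
n_2 = (+0.9273, +0.3744)
n_3 = (+0.1924, +0.9813)
n_4 = (-0.7991, +0.6012)
  (0,1): δ = 79.87°  ·
  (0,2): δ = 35.62°  ✓
  (0,3): δ = 21.30°  ✓
  (0,4): δ = 85.44°  ·
  (1,2): δ = 135.75°  ·
  (1,3): δ = 78.83°  ·
  (1,4): δ = 14.69°  ✓
  (2,3): δ = 123.08°  ·
  (2,4): δ = 58.94°  ✓
  (3,4): δ = 115.86°  ·
antipodal pairs: 4

count = 4; pairs: (0,2), (0,3), (1,4), (2,4)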